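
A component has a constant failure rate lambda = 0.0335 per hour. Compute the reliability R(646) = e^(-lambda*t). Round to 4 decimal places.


lambda = 0.0335
t = 646
lambda * t = 21.641
R(t) = e^(-21.641)
R(t) = 0.0

0.0


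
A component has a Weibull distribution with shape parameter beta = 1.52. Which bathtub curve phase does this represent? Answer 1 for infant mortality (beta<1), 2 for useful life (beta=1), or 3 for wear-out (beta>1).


beta = 1.52
Compare beta to 1:
beta < 1 => infant mortality (phase 1)
beta = 1 => useful life (phase 2)
beta > 1 => wear-out (phase 3)
Since beta = 1.52, this is wear-out (increasing failure rate)
Phase = 3

3


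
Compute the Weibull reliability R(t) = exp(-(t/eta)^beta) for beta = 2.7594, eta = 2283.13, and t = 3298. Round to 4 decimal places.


beta = 2.7594, eta = 2283.13, t = 3298
t/eta = 3298 / 2283.13 = 1.4445
(t/eta)^beta = 1.4445^2.7594 = 2.7589
R(t) = exp(-2.7589)
R(t) = 0.0634

0.0634


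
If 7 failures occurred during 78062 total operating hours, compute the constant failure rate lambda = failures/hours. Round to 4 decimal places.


failures = 7
total_hours = 78062
lambda = 7 / 78062
lambda = 0.0001

0.0001


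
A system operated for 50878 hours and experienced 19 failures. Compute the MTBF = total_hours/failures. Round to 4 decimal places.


total_hours = 50878
failures = 19
MTBF = 50878 / 19
MTBF = 2677.7895

2677.7895


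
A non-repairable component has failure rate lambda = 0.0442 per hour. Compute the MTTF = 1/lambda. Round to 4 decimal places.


lambda = 0.0442
MTTF = 1 / 0.0442
MTTF = 22.6244

22.6244


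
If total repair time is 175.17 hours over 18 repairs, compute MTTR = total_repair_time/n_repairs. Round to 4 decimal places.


total_repair_time = 175.17
n_repairs = 18
MTTR = 175.17 / 18
MTTR = 9.7317

9.7317


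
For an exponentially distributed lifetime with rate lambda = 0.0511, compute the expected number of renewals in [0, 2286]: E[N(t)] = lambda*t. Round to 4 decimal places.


lambda = 0.0511
t = 2286
E[N(t)] = lambda * t
E[N(t)] = 0.0511 * 2286
E[N(t)] = 116.8146

116.8146


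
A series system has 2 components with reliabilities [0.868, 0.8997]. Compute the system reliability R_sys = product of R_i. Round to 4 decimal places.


Components: [0.868, 0.8997]
After component 1 (R=0.868): product = 0.868
After component 2 (R=0.8997): product = 0.7809
R_sys = 0.7809

0.7809


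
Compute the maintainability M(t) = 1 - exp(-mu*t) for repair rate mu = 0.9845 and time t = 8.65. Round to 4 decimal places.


mu = 0.9845, t = 8.65
mu * t = 0.9845 * 8.65 = 8.5159
exp(-8.5159) = 0.0002
M(t) = 1 - 0.0002
M(t) = 0.9998

0.9998


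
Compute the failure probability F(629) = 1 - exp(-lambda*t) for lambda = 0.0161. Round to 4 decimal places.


lambda = 0.0161, t = 629
lambda * t = 10.1269
exp(-10.1269) = 0.0
F(t) = 1 - 0.0
F(t) = 1.0

1.0


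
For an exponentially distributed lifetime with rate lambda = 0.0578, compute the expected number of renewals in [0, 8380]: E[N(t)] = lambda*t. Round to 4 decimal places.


lambda = 0.0578
t = 8380
E[N(t)] = lambda * t
E[N(t)] = 0.0578 * 8380
E[N(t)] = 484.364

484.364


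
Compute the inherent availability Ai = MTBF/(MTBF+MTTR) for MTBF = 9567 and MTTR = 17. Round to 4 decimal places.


MTBF = 9567
MTTR = 17
MTBF + MTTR = 9584
Ai = 9567 / 9584
Ai = 0.9982

0.9982


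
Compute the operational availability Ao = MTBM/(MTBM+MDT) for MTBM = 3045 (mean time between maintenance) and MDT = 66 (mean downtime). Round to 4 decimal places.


MTBM = 3045
MDT = 66
MTBM + MDT = 3111
Ao = 3045 / 3111
Ao = 0.9788

0.9788


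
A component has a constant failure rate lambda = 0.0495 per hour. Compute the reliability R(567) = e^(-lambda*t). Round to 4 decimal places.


lambda = 0.0495
t = 567
lambda * t = 28.0665
R(t) = e^(-28.0665)
R(t) = 0.0

0.0


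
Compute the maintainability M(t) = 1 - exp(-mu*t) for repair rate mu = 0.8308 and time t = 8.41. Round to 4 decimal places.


mu = 0.8308, t = 8.41
mu * t = 0.8308 * 8.41 = 6.987
exp(-6.987) = 0.0009
M(t) = 1 - 0.0009
M(t) = 0.9991

0.9991


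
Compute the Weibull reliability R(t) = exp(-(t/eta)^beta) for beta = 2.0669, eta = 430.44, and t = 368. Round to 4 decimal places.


beta = 2.0669, eta = 430.44, t = 368
t/eta = 368 / 430.44 = 0.8549
(t/eta)^beta = 0.8549^2.0669 = 0.7233
R(t) = exp(-0.7233)
R(t) = 0.4851

0.4851


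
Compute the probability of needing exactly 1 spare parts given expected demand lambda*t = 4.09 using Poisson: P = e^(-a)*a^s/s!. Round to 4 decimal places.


a = 4.09, s = 1
e^(-a) = e^(-4.09) = 0.0167
a^s = 4.09^1 = 4.09
s! = 1
P = 0.0167 * 4.09 / 1
P = 0.0685

0.0685


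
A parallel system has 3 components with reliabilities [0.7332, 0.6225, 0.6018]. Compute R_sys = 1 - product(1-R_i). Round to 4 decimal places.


Components: [0.7332, 0.6225, 0.6018]
(1 - 0.7332) = 0.2668, running product = 0.2668
(1 - 0.6225) = 0.3775, running product = 0.1007
(1 - 0.6018) = 0.3982, running product = 0.0401
Product of (1-R_i) = 0.0401
R_sys = 1 - 0.0401 = 0.9599

0.9599


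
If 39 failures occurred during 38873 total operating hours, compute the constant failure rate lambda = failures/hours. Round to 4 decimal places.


failures = 39
total_hours = 38873
lambda = 39 / 38873
lambda = 0.001

0.001


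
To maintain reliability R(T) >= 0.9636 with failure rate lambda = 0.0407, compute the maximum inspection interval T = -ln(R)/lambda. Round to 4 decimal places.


R_target = 0.9636
lambda = 0.0407
-ln(0.9636) = 0.0371
T = 0.0371 / 0.0407
T = 0.911

0.911


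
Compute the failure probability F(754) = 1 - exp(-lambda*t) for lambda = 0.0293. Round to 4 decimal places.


lambda = 0.0293, t = 754
lambda * t = 22.0922
exp(-22.0922) = 0.0
F(t) = 1 - 0.0
F(t) = 1.0

1.0


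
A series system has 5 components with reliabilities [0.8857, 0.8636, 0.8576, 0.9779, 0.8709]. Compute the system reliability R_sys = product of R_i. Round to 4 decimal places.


Components: [0.8857, 0.8636, 0.8576, 0.9779, 0.8709]
After component 1 (R=0.8857): product = 0.8857
After component 2 (R=0.8636): product = 0.7649
After component 3 (R=0.8576): product = 0.656
After component 4 (R=0.9779): product = 0.6415
After component 5 (R=0.8709): product = 0.5587
R_sys = 0.5587

0.5587


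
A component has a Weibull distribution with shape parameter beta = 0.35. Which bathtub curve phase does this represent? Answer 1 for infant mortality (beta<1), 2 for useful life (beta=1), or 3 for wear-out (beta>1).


beta = 0.35
Compare beta to 1:
beta < 1 => infant mortality (phase 1)
beta = 1 => useful life (phase 2)
beta > 1 => wear-out (phase 3)
Since beta = 0.35, this is infant mortality (decreasing failure rate)
Phase = 1

1


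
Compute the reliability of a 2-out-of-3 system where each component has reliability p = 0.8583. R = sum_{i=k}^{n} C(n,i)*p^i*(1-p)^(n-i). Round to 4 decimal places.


k = 2, n = 3, p = 0.8583
i=2: C(3,2)=3 * 0.8583^2 * 0.1417^1 = 0.3132
i=3: C(3,3)=1 * 0.8583^3 * 0.1417^0 = 0.6323
R = sum of terms = 0.9455

0.9455


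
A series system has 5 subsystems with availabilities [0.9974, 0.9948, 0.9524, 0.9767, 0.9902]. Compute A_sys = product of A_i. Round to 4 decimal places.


Subsystems: [0.9974, 0.9948, 0.9524, 0.9767, 0.9902]
After subsystem 1 (A=0.9974): product = 0.9974
After subsystem 2 (A=0.9948): product = 0.9922
After subsystem 3 (A=0.9524): product = 0.945
After subsystem 4 (A=0.9767): product = 0.923
After subsystem 5 (A=0.9902): product = 0.9139
A_sys = 0.9139

0.9139


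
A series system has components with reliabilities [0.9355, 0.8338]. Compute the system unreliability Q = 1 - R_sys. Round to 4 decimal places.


Components: [0.9355, 0.8338]
After component 1: product = 0.9355
After component 2: product = 0.78
R_sys = 0.78
Q = 1 - 0.78 = 0.22

0.22


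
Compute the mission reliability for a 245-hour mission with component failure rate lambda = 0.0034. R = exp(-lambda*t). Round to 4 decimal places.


lambda = 0.0034
mission_time = 245
lambda * t = 0.0034 * 245 = 0.833
R = exp(-0.833)
R = 0.4347

0.4347


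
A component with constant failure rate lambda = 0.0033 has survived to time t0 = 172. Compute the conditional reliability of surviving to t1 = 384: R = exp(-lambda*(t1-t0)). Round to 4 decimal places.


lambda = 0.0033
t0 = 172, t1 = 384
t1 - t0 = 212
lambda * (t1-t0) = 0.0033 * 212 = 0.6996
R = exp(-0.6996)
R = 0.4968

0.4968


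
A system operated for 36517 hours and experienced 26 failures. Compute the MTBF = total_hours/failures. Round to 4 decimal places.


total_hours = 36517
failures = 26
MTBF = 36517 / 26
MTBF = 1404.5

1404.5


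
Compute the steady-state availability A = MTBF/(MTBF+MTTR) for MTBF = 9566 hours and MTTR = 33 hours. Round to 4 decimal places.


MTBF = 9566
MTTR = 33
MTBF + MTTR = 9599
A = 9566 / 9599
A = 0.9966

0.9966


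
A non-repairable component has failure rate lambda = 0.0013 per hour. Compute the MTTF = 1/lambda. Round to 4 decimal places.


lambda = 0.0013
MTTF = 1 / 0.0013
MTTF = 769.2308

769.2308


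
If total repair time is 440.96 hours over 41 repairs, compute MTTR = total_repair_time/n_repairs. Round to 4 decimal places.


total_repair_time = 440.96
n_repairs = 41
MTTR = 440.96 / 41
MTTR = 10.7551

10.7551


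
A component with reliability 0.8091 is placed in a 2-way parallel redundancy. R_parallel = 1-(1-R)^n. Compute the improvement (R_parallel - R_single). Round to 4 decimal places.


R_single = 0.8091, n = 2
1 - R_single = 0.1909
(1 - R_single)^n = 0.1909^2 = 0.0364
R_parallel = 1 - 0.0364 = 0.9636
Improvement = 0.9636 - 0.8091
Improvement = 0.1545

0.1545


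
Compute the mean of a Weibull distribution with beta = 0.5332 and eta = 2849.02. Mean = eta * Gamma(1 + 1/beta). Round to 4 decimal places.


beta = 0.5332, eta = 2849.02
1/beta = 1.8755
1 + 1/beta = 2.8755
Gamma(2.8755) = 1.7884
Mean = 2849.02 * 1.7884
Mean = 5095.3076

5095.3076


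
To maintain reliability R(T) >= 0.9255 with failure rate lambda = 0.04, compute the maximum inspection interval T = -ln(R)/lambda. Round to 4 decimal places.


R_target = 0.9255
lambda = 0.04
-ln(0.9255) = 0.0774
T = 0.0774 / 0.04
T = 1.9355

1.9355


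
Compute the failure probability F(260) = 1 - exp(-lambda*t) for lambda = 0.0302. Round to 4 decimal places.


lambda = 0.0302, t = 260
lambda * t = 7.852
exp(-7.852) = 0.0004
F(t) = 1 - 0.0004
F(t) = 0.9996

0.9996


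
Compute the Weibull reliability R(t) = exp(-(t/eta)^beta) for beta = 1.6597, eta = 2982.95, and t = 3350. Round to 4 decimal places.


beta = 1.6597, eta = 2982.95, t = 3350
t/eta = 3350 / 2982.95 = 1.123
(t/eta)^beta = 1.123^1.6597 = 1.2124
R(t) = exp(-1.2124)
R(t) = 0.2975

0.2975


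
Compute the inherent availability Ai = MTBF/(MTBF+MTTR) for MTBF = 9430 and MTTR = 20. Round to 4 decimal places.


MTBF = 9430
MTTR = 20
MTBF + MTTR = 9450
Ai = 9430 / 9450
Ai = 0.9979

0.9979


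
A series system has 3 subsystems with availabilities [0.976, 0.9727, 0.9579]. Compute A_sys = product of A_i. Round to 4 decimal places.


Subsystems: [0.976, 0.9727, 0.9579]
After subsystem 1 (A=0.976): product = 0.976
After subsystem 2 (A=0.9727): product = 0.9494
After subsystem 3 (A=0.9579): product = 0.9094
A_sys = 0.9094

0.9094


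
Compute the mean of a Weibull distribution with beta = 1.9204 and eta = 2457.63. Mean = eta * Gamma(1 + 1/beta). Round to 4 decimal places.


beta = 1.9204, eta = 2457.63
1/beta = 0.5207
1 + 1/beta = 1.5207
Gamma(1.5207) = 0.8871
Mean = 2457.63 * 0.8871
Mean = 2180.1006

2180.1006


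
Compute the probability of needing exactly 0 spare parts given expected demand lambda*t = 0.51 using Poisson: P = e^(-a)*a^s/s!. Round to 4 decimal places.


a = 0.51, s = 0
e^(-a) = e^(-0.51) = 0.6005
a^s = 0.51^0 = 1.0
s! = 1
P = 0.6005 * 1.0 / 1
P = 0.6005

0.6005


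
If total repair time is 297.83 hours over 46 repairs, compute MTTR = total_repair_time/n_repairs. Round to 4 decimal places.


total_repair_time = 297.83
n_repairs = 46
MTTR = 297.83 / 46
MTTR = 6.4746

6.4746


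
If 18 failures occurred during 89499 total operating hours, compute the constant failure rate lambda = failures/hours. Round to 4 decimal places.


failures = 18
total_hours = 89499
lambda = 18 / 89499
lambda = 0.0002

0.0002


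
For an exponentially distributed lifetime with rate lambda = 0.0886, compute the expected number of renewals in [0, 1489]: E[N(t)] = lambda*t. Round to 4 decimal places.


lambda = 0.0886
t = 1489
E[N(t)] = lambda * t
E[N(t)] = 0.0886 * 1489
E[N(t)] = 131.9254

131.9254


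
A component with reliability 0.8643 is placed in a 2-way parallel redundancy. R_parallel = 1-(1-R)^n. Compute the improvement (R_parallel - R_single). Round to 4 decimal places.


R_single = 0.8643, n = 2
1 - R_single = 0.1357
(1 - R_single)^n = 0.1357^2 = 0.0184
R_parallel = 1 - 0.0184 = 0.9816
Improvement = 0.9816 - 0.8643
Improvement = 0.1173

0.1173


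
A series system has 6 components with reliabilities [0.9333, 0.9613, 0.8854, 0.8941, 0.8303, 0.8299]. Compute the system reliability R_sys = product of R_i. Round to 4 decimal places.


Components: [0.9333, 0.9613, 0.8854, 0.8941, 0.8303, 0.8299]
After component 1 (R=0.9333): product = 0.9333
After component 2 (R=0.9613): product = 0.8972
After component 3 (R=0.8854): product = 0.7944
After component 4 (R=0.8941): product = 0.7102
After component 5 (R=0.8303): product = 0.5897
After component 6 (R=0.8299): product = 0.4894
R_sys = 0.4894

0.4894


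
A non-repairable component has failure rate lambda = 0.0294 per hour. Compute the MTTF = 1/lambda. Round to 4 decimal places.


lambda = 0.0294
MTTF = 1 / 0.0294
MTTF = 34.0136

34.0136


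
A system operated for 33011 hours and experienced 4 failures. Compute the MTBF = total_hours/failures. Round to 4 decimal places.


total_hours = 33011
failures = 4
MTBF = 33011 / 4
MTBF = 8252.75

8252.75


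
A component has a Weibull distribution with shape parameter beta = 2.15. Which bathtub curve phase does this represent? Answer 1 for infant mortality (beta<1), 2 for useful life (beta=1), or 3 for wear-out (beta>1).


beta = 2.15
Compare beta to 1:
beta < 1 => infant mortality (phase 1)
beta = 1 => useful life (phase 2)
beta > 1 => wear-out (phase 3)
Since beta = 2.15, this is wear-out (increasing failure rate)
Phase = 3

3


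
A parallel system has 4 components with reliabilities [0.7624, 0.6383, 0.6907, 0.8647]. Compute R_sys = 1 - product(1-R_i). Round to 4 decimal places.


Components: [0.7624, 0.6383, 0.6907, 0.8647]
(1 - 0.7624) = 0.2376, running product = 0.2376
(1 - 0.6383) = 0.3617, running product = 0.0859
(1 - 0.6907) = 0.3093, running product = 0.0266
(1 - 0.8647) = 0.1353, running product = 0.0036
Product of (1-R_i) = 0.0036
R_sys = 1 - 0.0036 = 0.9964

0.9964


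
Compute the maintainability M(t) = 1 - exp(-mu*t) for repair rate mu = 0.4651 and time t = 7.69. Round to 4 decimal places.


mu = 0.4651, t = 7.69
mu * t = 0.4651 * 7.69 = 3.5766
exp(-3.5766) = 0.028
M(t) = 1 - 0.028
M(t) = 0.972

0.972


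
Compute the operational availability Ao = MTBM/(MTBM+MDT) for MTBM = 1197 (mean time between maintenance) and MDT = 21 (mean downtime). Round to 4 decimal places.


MTBM = 1197
MDT = 21
MTBM + MDT = 1218
Ao = 1197 / 1218
Ao = 0.9828

0.9828


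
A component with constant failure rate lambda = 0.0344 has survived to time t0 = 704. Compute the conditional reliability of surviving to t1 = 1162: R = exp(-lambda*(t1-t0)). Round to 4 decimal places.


lambda = 0.0344
t0 = 704, t1 = 1162
t1 - t0 = 458
lambda * (t1-t0) = 0.0344 * 458 = 15.7552
R = exp(-15.7552)
R = 0.0

0.0


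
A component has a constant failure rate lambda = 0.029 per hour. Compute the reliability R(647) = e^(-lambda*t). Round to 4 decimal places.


lambda = 0.029
t = 647
lambda * t = 18.763
R(t) = e^(-18.763)
R(t) = 0.0

0.0


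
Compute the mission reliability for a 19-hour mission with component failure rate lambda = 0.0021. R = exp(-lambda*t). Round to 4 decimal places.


lambda = 0.0021
mission_time = 19
lambda * t = 0.0021 * 19 = 0.0399
R = exp(-0.0399)
R = 0.9609

0.9609


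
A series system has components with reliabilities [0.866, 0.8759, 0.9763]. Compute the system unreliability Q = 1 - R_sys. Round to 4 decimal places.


Components: [0.866, 0.8759, 0.9763]
After component 1: product = 0.866
After component 2: product = 0.7585
After component 3: product = 0.7406
R_sys = 0.7406
Q = 1 - 0.7406 = 0.2594

0.2594


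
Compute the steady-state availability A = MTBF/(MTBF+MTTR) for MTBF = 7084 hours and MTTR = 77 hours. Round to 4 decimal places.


MTBF = 7084
MTTR = 77
MTBF + MTTR = 7161
A = 7084 / 7161
A = 0.9892

0.9892


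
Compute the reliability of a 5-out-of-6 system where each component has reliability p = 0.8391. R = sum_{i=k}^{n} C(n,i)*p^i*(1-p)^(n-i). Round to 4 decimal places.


k = 5, n = 6, p = 0.8391
i=5: C(6,5)=6 * 0.8391^5 * 0.1609^1 = 0.4016
i=6: C(6,6)=1 * 0.8391^6 * 0.1609^0 = 0.349
R = sum of terms = 0.7506

0.7506


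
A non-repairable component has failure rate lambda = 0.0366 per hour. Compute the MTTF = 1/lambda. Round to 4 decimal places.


lambda = 0.0366
MTTF = 1 / 0.0366
MTTF = 27.3224

27.3224


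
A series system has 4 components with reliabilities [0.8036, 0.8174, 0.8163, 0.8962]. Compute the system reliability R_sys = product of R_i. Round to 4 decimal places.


Components: [0.8036, 0.8174, 0.8163, 0.8962]
After component 1 (R=0.8036): product = 0.8036
After component 2 (R=0.8174): product = 0.6569
After component 3 (R=0.8163): product = 0.5362
After component 4 (R=0.8962): product = 0.4805
R_sys = 0.4805

0.4805


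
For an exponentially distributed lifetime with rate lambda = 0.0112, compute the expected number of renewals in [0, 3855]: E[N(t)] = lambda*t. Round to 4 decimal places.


lambda = 0.0112
t = 3855
E[N(t)] = lambda * t
E[N(t)] = 0.0112 * 3855
E[N(t)] = 43.176

43.176


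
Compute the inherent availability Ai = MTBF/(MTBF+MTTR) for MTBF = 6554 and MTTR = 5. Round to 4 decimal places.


MTBF = 6554
MTTR = 5
MTBF + MTTR = 6559
Ai = 6554 / 6559
Ai = 0.9992

0.9992


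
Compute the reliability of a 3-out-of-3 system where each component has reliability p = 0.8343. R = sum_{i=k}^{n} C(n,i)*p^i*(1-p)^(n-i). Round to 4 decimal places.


k = 3, n = 3, p = 0.8343
i=3: C(3,3)=1 * 0.8343^3 * 0.1657^0 = 0.5807
R = sum of terms = 0.5807

0.5807


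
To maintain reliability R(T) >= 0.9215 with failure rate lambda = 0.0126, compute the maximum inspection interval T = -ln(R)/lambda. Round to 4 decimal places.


R_target = 0.9215
lambda = 0.0126
-ln(0.9215) = 0.0818
T = 0.0818 / 0.0126
T = 6.4883

6.4883


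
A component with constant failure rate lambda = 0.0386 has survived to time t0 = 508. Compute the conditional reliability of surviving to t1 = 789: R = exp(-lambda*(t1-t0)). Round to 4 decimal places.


lambda = 0.0386
t0 = 508, t1 = 789
t1 - t0 = 281
lambda * (t1-t0) = 0.0386 * 281 = 10.8466
R = exp(-10.8466)
R = 0.0

0.0


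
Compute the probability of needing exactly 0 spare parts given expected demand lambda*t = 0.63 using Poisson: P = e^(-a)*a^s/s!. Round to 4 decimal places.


a = 0.63, s = 0
e^(-a) = e^(-0.63) = 0.5326
a^s = 0.63^0 = 1.0
s! = 1
P = 0.5326 * 1.0 / 1
P = 0.5326

0.5326


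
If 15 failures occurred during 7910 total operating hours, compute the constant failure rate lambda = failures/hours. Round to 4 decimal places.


failures = 15
total_hours = 7910
lambda = 15 / 7910
lambda = 0.0019

0.0019


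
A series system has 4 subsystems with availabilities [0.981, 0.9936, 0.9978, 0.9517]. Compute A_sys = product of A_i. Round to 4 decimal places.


Subsystems: [0.981, 0.9936, 0.9978, 0.9517]
After subsystem 1 (A=0.981): product = 0.981
After subsystem 2 (A=0.9936): product = 0.9747
After subsystem 3 (A=0.9978): product = 0.9726
After subsystem 4 (A=0.9517): product = 0.9256
A_sys = 0.9256

0.9256


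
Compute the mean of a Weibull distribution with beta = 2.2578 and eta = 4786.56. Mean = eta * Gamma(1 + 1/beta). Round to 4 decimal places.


beta = 2.2578, eta = 4786.56
1/beta = 0.4429
1 + 1/beta = 1.4429
Gamma(1.4429) = 0.8858
Mean = 4786.56 * 0.8858
Mean = 4239.716

4239.716


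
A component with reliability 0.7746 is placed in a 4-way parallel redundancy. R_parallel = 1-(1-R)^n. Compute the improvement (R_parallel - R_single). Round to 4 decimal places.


R_single = 0.7746, n = 4
1 - R_single = 0.2254
(1 - R_single)^n = 0.2254^4 = 0.0026
R_parallel = 1 - 0.0026 = 0.9974
Improvement = 0.9974 - 0.7746
Improvement = 0.2228

0.2228


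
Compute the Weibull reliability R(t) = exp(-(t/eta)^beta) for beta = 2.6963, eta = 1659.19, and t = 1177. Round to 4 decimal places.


beta = 2.6963, eta = 1659.19, t = 1177
t/eta = 1177 / 1659.19 = 0.7094
(t/eta)^beta = 0.7094^2.6963 = 0.3962
R(t) = exp(-0.3962)
R(t) = 0.6729

0.6729


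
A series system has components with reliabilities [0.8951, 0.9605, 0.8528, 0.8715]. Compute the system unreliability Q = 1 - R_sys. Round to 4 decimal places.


Components: [0.8951, 0.9605, 0.8528, 0.8715]
After component 1: product = 0.8951
After component 2: product = 0.8597
After component 3: product = 0.7332
After component 4: product = 0.639
R_sys = 0.639
Q = 1 - 0.639 = 0.361

0.361


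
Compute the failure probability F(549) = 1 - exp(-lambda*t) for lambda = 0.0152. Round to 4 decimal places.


lambda = 0.0152, t = 549
lambda * t = 8.3448
exp(-8.3448) = 0.0002
F(t) = 1 - 0.0002
F(t) = 0.9998

0.9998


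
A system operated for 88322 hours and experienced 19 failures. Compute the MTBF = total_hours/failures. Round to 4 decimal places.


total_hours = 88322
failures = 19
MTBF = 88322 / 19
MTBF = 4648.5263

4648.5263


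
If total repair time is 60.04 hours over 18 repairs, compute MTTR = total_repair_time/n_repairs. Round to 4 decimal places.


total_repair_time = 60.04
n_repairs = 18
MTTR = 60.04 / 18
MTTR = 3.3356

3.3356


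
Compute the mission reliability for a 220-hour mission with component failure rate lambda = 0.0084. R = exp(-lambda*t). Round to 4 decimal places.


lambda = 0.0084
mission_time = 220
lambda * t = 0.0084 * 220 = 1.848
R = exp(-1.848)
R = 0.1576

0.1576


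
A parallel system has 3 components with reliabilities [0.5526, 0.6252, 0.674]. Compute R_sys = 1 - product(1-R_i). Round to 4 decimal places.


Components: [0.5526, 0.6252, 0.674]
(1 - 0.5526) = 0.4474, running product = 0.4474
(1 - 0.6252) = 0.3748, running product = 0.1677
(1 - 0.674) = 0.326, running product = 0.0547
Product of (1-R_i) = 0.0547
R_sys = 1 - 0.0547 = 0.9453

0.9453


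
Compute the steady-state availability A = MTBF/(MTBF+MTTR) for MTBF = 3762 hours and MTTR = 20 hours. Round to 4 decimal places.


MTBF = 3762
MTTR = 20
MTBF + MTTR = 3782
A = 3762 / 3782
A = 0.9947

0.9947


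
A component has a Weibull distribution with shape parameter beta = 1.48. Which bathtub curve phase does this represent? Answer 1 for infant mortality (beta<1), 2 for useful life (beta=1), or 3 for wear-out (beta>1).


beta = 1.48
Compare beta to 1:
beta < 1 => infant mortality (phase 1)
beta = 1 => useful life (phase 2)
beta > 1 => wear-out (phase 3)
Since beta = 1.48, this is wear-out (increasing failure rate)
Phase = 3

3


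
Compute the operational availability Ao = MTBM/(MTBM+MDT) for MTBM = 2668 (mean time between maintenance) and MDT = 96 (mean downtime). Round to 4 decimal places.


MTBM = 2668
MDT = 96
MTBM + MDT = 2764
Ao = 2668 / 2764
Ao = 0.9653

0.9653


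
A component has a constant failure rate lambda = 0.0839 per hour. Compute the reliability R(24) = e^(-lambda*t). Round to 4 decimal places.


lambda = 0.0839
t = 24
lambda * t = 2.0136
R(t) = e^(-2.0136)
R(t) = 0.1335

0.1335


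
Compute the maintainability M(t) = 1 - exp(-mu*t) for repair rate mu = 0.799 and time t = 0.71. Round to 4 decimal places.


mu = 0.799, t = 0.71
mu * t = 0.799 * 0.71 = 0.5673
exp(-0.5673) = 0.5671
M(t) = 1 - 0.5671
M(t) = 0.4329

0.4329


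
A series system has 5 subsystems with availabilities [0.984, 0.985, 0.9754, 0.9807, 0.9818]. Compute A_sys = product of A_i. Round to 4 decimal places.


Subsystems: [0.984, 0.985, 0.9754, 0.9807, 0.9818]
After subsystem 1 (A=0.984): product = 0.984
After subsystem 2 (A=0.985): product = 0.9692
After subsystem 3 (A=0.9754): product = 0.9454
After subsystem 4 (A=0.9807): product = 0.9272
After subsystem 5 (A=0.9818): product = 0.9103
A_sys = 0.9103

0.9103


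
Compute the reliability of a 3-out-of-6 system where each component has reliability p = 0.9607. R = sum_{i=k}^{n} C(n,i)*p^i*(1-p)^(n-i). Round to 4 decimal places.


k = 3, n = 6, p = 0.9607
i=3: C(6,3)=20 * 0.9607^3 * 0.0393^3 = 0.0011
i=4: C(6,4)=15 * 0.9607^4 * 0.0393^2 = 0.0197
i=5: C(6,5)=6 * 0.9607^5 * 0.0393^1 = 0.193
i=6: C(6,6)=1 * 0.9607^6 * 0.0393^0 = 0.7862
R = sum of terms = 1.0

1.0


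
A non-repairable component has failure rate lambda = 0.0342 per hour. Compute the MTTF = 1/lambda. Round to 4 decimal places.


lambda = 0.0342
MTTF = 1 / 0.0342
MTTF = 29.2398

29.2398


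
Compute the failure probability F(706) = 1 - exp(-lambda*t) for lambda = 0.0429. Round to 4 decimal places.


lambda = 0.0429, t = 706
lambda * t = 30.2874
exp(-30.2874) = 0.0
F(t) = 1 - 0.0
F(t) = 1.0

1.0


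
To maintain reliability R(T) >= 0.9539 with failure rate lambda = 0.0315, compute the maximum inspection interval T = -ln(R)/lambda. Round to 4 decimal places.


R_target = 0.9539
lambda = 0.0315
-ln(0.9539) = 0.0472
T = 0.0472 / 0.0315
T = 1.4983

1.4983


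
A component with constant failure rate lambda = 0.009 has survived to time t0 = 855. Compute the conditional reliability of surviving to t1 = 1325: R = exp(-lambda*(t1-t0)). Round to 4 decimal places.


lambda = 0.009
t0 = 855, t1 = 1325
t1 - t0 = 470
lambda * (t1-t0) = 0.009 * 470 = 4.23
R = exp(-4.23)
R = 0.0146

0.0146


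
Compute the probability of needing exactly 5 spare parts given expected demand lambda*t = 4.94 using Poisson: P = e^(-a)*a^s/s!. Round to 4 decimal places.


a = 4.94, s = 5
e^(-a) = e^(-4.94) = 0.0072
a^s = 4.94^5 = 2941.9463
s! = 120
P = 0.0072 * 2941.9463 / 120
P = 0.1754

0.1754


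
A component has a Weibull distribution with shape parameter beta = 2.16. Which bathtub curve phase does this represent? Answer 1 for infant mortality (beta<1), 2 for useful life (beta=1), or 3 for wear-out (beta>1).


beta = 2.16
Compare beta to 1:
beta < 1 => infant mortality (phase 1)
beta = 1 => useful life (phase 2)
beta > 1 => wear-out (phase 3)
Since beta = 2.16, this is wear-out (increasing failure rate)
Phase = 3

3


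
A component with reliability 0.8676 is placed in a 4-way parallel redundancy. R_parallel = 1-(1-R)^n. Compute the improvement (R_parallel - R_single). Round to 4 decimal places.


R_single = 0.8676, n = 4
1 - R_single = 0.1324
(1 - R_single)^n = 0.1324^4 = 0.0003
R_parallel = 1 - 0.0003 = 0.9997
Improvement = 0.9997 - 0.8676
Improvement = 0.1321

0.1321


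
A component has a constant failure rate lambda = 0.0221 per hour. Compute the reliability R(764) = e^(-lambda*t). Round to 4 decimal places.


lambda = 0.0221
t = 764
lambda * t = 16.8844
R(t) = e^(-16.8844)
R(t) = 0.0

0.0


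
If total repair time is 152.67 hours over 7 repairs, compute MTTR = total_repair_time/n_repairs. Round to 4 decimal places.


total_repair_time = 152.67
n_repairs = 7
MTTR = 152.67 / 7
MTTR = 21.81

21.81


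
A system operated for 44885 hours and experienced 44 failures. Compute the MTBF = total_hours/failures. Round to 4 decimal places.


total_hours = 44885
failures = 44
MTBF = 44885 / 44
MTBF = 1020.1136

1020.1136


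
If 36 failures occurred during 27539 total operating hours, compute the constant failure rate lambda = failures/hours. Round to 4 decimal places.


failures = 36
total_hours = 27539
lambda = 36 / 27539
lambda = 0.0013

0.0013


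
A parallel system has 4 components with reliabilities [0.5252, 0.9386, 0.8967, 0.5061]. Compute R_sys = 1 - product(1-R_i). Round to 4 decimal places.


Components: [0.5252, 0.9386, 0.8967, 0.5061]
(1 - 0.5252) = 0.4748, running product = 0.4748
(1 - 0.9386) = 0.0614, running product = 0.0292
(1 - 0.8967) = 0.1033, running product = 0.003
(1 - 0.5061) = 0.4939, running product = 0.0015
Product of (1-R_i) = 0.0015
R_sys = 1 - 0.0015 = 0.9985

0.9985


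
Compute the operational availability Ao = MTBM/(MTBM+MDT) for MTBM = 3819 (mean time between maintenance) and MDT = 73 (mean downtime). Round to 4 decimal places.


MTBM = 3819
MDT = 73
MTBM + MDT = 3892
Ao = 3819 / 3892
Ao = 0.9812

0.9812


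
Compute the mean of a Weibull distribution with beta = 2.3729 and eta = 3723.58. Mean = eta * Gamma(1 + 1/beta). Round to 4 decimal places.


beta = 2.3729, eta = 3723.58
1/beta = 0.4214
1 + 1/beta = 1.4214
Gamma(1.4214) = 0.8863
Mean = 3723.58 * 0.8863
Mean = 3300.2269

3300.2269


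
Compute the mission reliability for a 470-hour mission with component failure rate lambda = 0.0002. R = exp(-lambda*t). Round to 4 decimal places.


lambda = 0.0002
mission_time = 470
lambda * t = 0.0002 * 470 = 0.094
R = exp(-0.094)
R = 0.9103

0.9103


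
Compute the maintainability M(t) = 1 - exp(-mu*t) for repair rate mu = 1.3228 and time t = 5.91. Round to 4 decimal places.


mu = 1.3228, t = 5.91
mu * t = 1.3228 * 5.91 = 7.8177
exp(-7.8177) = 0.0004
M(t) = 1 - 0.0004
M(t) = 0.9996

0.9996


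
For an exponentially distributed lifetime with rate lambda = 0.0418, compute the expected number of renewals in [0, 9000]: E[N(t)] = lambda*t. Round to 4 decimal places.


lambda = 0.0418
t = 9000
E[N(t)] = lambda * t
E[N(t)] = 0.0418 * 9000
E[N(t)] = 376.2

376.2


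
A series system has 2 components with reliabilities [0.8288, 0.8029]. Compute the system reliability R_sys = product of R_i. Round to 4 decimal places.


Components: [0.8288, 0.8029]
After component 1 (R=0.8288): product = 0.8288
After component 2 (R=0.8029): product = 0.6654
R_sys = 0.6654

0.6654


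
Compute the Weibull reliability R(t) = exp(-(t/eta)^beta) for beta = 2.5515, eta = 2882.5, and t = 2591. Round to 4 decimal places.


beta = 2.5515, eta = 2882.5, t = 2591
t/eta = 2591 / 2882.5 = 0.8989
(t/eta)^beta = 0.8989^2.5515 = 0.7618
R(t) = exp(-0.7618)
R(t) = 0.4668

0.4668


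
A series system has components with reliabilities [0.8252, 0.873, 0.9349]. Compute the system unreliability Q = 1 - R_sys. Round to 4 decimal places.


Components: [0.8252, 0.873, 0.9349]
After component 1: product = 0.8252
After component 2: product = 0.7204
After component 3: product = 0.6735
R_sys = 0.6735
Q = 1 - 0.6735 = 0.3265

0.3265


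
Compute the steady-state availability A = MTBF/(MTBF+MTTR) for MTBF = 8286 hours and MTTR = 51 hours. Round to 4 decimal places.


MTBF = 8286
MTTR = 51
MTBF + MTTR = 8337
A = 8286 / 8337
A = 0.9939

0.9939


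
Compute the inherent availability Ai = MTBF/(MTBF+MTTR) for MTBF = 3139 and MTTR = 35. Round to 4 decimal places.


MTBF = 3139
MTTR = 35
MTBF + MTTR = 3174
Ai = 3139 / 3174
Ai = 0.989

0.989


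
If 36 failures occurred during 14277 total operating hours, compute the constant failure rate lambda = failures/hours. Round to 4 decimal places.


failures = 36
total_hours = 14277
lambda = 36 / 14277
lambda = 0.0025

0.0025


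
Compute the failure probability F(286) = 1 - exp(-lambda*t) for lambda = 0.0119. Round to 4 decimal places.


lambda = 0.0119, t = 286
lambda * t = 3.4034
exp(-3.4034) = 0.0333
F(t) = 1 - 0.0333
F(t) = 0.9667

0.9667


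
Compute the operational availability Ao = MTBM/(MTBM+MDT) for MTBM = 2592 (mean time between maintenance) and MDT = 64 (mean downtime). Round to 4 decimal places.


MTBM = 2592
MDT = 64
MTBM + MDT = 2656
Ao = 2592 / 2656
Ao = 0.9759

0.9759


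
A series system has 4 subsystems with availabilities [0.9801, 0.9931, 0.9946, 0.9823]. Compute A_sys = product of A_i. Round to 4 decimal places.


Subsystems: [0.9801, 0.9931, 0.9946, 0.9823]
After subsystem 1 (A=0.9801): product = 0.9801
After subsystem 2 (A=0.9931): product = 0.9733
After subsystem 3 (A=0.9946): product = 0.9681
After subsystem 4 (A=0.9823): product = 0.9509
A_sys = 0.9509

0.9509


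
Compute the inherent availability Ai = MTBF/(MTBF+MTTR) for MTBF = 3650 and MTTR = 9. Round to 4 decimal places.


MTBF = 3650
MTTR = 9
MTBF + MTTR = 3659
Ai = 3650 / 3659
Ai = 0.9975

0.9975


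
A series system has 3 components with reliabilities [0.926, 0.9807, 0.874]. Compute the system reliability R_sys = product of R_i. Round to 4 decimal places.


Components: [0.926, 0.9807, 0.874]
After component 1 (R=0.926): product = 0.926
After component 2 (R=0.9807): product = 0.9081
After component 3 (R=0.874): product = 0.7937
R_sys = 0.7937

0.7937


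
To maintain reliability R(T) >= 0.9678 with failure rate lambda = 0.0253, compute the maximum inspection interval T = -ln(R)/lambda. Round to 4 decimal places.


R_target = 0.9678
lambda = 0.0253
-ln(0.9678) = 0.0327
T = 0.0327 / 0.0253
T = 1.2937

1.2937


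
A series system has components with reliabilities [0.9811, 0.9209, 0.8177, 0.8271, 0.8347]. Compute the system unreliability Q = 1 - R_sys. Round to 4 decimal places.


Components: [0.9811, 0.9209, 0.8177, 0.8271, 0.8347]
After component 1: product = 0.9811
After component 2: product = 0.9035
After component 3: product = 0.7388
After component 4: product = 0.6111
After component 5: product = 0.51
R_sys = 0.51
Q = 1 - 0.51 = 0.49

0.49


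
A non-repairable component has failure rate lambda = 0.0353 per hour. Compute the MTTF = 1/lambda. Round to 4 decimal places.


lambda = 0.0353
MTTF = 1 / 0.0353
MTTF = 28.3286

28.3286


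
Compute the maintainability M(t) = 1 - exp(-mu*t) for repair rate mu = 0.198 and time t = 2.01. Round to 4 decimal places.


mu = 0.198, t = 2.01
mu * t = 0.198 * 2.01 = 0.398
exp(-0.398) = 0.6717
M(t) = 1 - 0.6717
M(t) = 0.3283

0.3283


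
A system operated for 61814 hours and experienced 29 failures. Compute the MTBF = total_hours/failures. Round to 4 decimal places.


total_hours = 61814
failures = 29
MTBF = 61814 / 29
MTBF = 2131.5172

2131.5172


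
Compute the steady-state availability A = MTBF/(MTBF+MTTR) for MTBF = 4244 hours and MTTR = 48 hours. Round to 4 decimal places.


MTBF = 4244
MTTR = 48
MTBF + MTTR = 4292
A = 4244 / 4292
A = 0.9888

0.9888


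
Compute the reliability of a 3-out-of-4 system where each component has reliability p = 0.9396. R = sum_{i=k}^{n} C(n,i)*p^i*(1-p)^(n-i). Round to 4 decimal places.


k = 3, n = 4, p = 0.9396
i=3: C(4,3)=4 * 0.9396^3 * 0.0604^1 = 0.2004
i=4: C(4,4)=1 * 0.9396^4 * 0.0604^0 = 0.7794
R = sum of terms = 0.9798

0.9798


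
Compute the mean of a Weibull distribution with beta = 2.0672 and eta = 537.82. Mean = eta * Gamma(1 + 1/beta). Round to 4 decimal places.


beta = 2.0672, eta = 537.82
1/beta = 0.4837
1 + 1/beta = 1.4837
Gamma(1.4837) = 0.8858
Mean = 537.82 * 0.8858
Mean = 476.4071

476.4071


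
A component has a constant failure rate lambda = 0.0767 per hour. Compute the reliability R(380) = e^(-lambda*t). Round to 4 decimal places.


lambda = 0.0767
t = 380
lambda * t = 29.146
R(t) = e^(-29.146)
R(t) = 0.0

0.0


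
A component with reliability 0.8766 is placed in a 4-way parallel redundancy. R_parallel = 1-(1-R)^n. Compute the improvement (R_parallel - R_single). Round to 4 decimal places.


R_single = 0.8766, n = 4
1 - R_single = 0.1234
(1 - R_single)^n = 0.1234^4 = 0.0002
R_parallel = 1 - 0.0002 = 0.9998
Improvement = 0.9998 - 0.8766
Improvement = 0.1232

0.1232


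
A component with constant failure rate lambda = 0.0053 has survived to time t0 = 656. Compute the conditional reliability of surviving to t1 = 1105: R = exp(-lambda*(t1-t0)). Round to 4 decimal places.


lambda = 0.0053
t0 = 656, t1 = 1105
t1 - t0 = 449
lambda * (t1-t0) = 0.0053 * 449 = 2.3797
R = exp(-2.3797)
R = 0.0926

0.0926


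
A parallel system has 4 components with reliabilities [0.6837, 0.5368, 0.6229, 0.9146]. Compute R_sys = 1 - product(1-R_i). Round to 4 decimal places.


Components: [0.6837, 0.5368, 0.6229, 0.9146]
(1 - 0.6837) = 0.3163, running product = 0.3163
(1 - 0.5368) = 0.4632, running product = 0.1465
(1 - 0.6229) = 0.3771, running product = 0.0552
(1 - 0.9146) = 0.0854, running product = 0.0047
Product of (1-R_i) = 0.0047
R_sys = 1 - 0.0047 = 0.9953

0.9953


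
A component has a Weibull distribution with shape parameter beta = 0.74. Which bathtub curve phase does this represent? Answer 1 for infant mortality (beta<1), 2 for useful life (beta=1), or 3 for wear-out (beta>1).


beta = 0.74
Compare beta to 1:
beta < 1 => infant mortality (phase 1)
beta = 1 => useful life (phase 2)
beta > 1 => wear-out (phase 3)
Since beta = 0.74, this is infant mortality (decreasing failure rate)
Phase = 1

1


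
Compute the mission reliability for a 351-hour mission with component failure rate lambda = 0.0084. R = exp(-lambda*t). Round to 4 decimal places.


lambda = 0.0084
mission_time = 351
lambda * t = 0.0084 * 351 = 2.9484
R = exp(-2.9484)
R = 0.0524

0.0524


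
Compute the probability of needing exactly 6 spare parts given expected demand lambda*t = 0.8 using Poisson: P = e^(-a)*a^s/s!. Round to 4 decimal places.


a = 0.8, s = 6
e^(-a) = e^(-0.8) = 0.4493
a^s = 0.8^6 = 0.2621
s! = 720
P = 0.4493 * 0.2621 / 720
P = 0.0002

0.0002


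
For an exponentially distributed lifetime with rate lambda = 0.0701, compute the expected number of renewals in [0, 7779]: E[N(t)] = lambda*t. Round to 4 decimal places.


lambda = 0.0701
t = 7779
E[N(t)] = lambda * t
E[N(t)] = 0.0701 * 7779
E[N(t)] = 545.3079

545.3079


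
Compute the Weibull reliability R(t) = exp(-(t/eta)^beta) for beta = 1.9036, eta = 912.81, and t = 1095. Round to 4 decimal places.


beta = 1.9036, eta = 912.81, t = 1095
t/eta = 1095 / 912.81 = 1.1996
(t/eta)^beta = 1.1996^1.9036 = 1.414
R(t) = exp(-1.414)
R(t) = 0.2432

0.2432


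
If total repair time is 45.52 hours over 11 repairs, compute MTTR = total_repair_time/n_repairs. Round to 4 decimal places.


total_repair_time = 45.52
n_repairs = 11
MTTR = 45.52 / 11
MTTR = 4.1382

4.1382


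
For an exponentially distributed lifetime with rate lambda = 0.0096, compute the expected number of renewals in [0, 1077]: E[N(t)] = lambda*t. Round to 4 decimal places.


lambda = 0.0096
t = 1077
E[N(t)] = lambda * t
E[N(t)] = 0.0096 * 1077
E[N(t)] = 10.3392

10.3392


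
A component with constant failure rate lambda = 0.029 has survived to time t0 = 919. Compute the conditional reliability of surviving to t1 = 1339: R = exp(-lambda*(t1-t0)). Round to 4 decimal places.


lambda = 0.029
t0 = 919, t1 = 1339
t1 - t0 = 420
lambda * (t1-t0) = 0.029 * 420 = 12.18
R = exp(-12.18)
R = 0.0

0.0


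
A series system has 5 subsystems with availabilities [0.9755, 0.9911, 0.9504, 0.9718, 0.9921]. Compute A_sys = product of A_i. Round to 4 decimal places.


Subsystems: [0.9755, 0.9911, 0.9504, 0.9718, 0.9921]
After subsystem 1 (A=0.9755): product = 0.9755
After subsystem 2 (A=0.9911): product = 0.9668
After subsystem 3 (A=0.9504): product = 0.9189
After subsystem 4 (A=0.9718): product = 0.893
After subsystem 5 (A=0.9921): product = 0.8859
A_sys = 0.8859

0.8859


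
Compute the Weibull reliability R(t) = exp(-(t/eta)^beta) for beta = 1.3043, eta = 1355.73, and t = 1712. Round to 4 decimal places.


beta = 1.3043, eta = 1355.73, t = 1712
t/eta = 1712 / 1355.73 = 1.2628
(t/eta)^beta = 1.2628^1.3043 = 1.3557
R(t) = exp(-1.3557)
R(t) = 0.2578

0.2578


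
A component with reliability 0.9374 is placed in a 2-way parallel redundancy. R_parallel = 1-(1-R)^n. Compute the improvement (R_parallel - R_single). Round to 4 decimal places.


R_single = 0.9374, n = 2
1 - R_single = 0.0626
(1 - R_single)^n = 0.0626^2 = 0.0039
R_parallel = 1 - 0.0039 = 0.9961
Improvement = 0.9961 - 0.9374
Improvement = 0.0587

0.0587
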